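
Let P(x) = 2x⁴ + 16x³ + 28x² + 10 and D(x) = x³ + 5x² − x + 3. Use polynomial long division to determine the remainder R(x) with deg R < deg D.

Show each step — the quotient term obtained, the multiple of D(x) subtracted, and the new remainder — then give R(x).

Step 1: lead(2x⁴ + 16x³ + 28x² + 10) ÷ lead(D) = 2x⁴ ÷ x³ = 2x. Subtract (2x)·D = 2x⁴ + 10x³ − 2x² + 6x. Remainder: 6x³ + 30x² − 6x + 10.
Step 2: lead(6x³ + 30x² − 6x + 10) ÷ lead(D) = 6x³ ÷ x³ = 6. Subtract (6)·D = 6x³ + 30x² − 6x + 18. Remainder: −8.

R(x) = −8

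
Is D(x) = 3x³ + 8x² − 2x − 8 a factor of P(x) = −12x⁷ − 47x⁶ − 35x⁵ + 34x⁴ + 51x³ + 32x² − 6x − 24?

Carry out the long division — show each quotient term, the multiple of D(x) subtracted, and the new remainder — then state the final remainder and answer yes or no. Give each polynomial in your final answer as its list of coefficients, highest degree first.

Step 1: lead(−12x⁷ − 47x⁶ − 35x⁵ + 34x⁴ + 51x³ + 32x² − 6x − 24) ÷ lead(D) = −12x⁷ ÷ 3x³ = −4x⁴. Subtract (−4x⁴)·D = −12x⁷ − 32x⁶ + 8x⁵ + 32x⁴. Remainder: −15x⁶ − 43x⁵ + 2x⁴ + 51x³ + 32x² − 6x − 24.
Step 2: lead(−15x⁶ − 43x⁵ + 2x⁴ + 51x³ + 32x² − 6x − 24) ÷ lead(D) = −15x⁶ ÷ 3x³ = −5x³. Subtract (−5x³)·D = −15x⁶ − 40x⁵ + 10x⁴ + 40x³. Remainder: −3x⁵ − 8x⁴ + 11x³ + 32x² − 6x − 24.
Step 3: lead(−3x⁵ − 8x⁴ + 11x³ + 32x² − 6x − 24) ÷ lead(D) = −3x⁵ ÷ 3x³ = −x². Subtract (−x²)·D = −3x⁵ − 8x⁴ + 2x³ + 8x². Remainder: 9x³ + 24x² − 6x − 24.
Step 4: lead(9x³ + 24x² − 6x − 24) ÷ lead(D) = 9x³ ÷ 3x³ = 3. Subtract (3)·D = 9x³ + 24x² − 6x − 24. Remainder: 0.

R = [0], so D(x) is a factor of P(x). yes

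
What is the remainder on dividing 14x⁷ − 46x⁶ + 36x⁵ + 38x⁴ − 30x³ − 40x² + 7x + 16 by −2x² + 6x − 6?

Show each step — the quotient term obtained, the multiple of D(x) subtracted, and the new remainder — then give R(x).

Step 1: lead(14x⁷ − 46x⁶ + 36x⁵ + 38x⁴ − 30x³ − 40x² + 7x + 16) ÷ lead(D) = 14x⁷ ÷ −2x² = −7x⁵. Subtract (−7x⁵)·D = 14x⁷ − 42x⁶ + 42x⁵. Remainder: −4x⁶ − 6x⁵ + 38x⁴ − 30x³ − 40x² + 7x + 16.
Step 2: lead(−4x⁶ − 6x⁵ + 38x⁴ − 30x³ − 40x² + 7x + 16) ÷ lead(D) = −4x⁶ ÷ −2x² = 2x⁴. Subtract (2x⁴)·D = −4x⁶ + 12x⁵ − 12x⁴. Remainder: −18x⁵ + 50x⁴ − 30x³ − 40x² + 7x + 16.
Step 3: lead(−18x⁵ + 50x⁴ − 30x³ − 40x² + 7x + 16) ÷ lead(D) = −18x⁵ ÷ −2x² = 9x³. Subtract (9x³)·D = −18x⁵ + 54x⁴ − 54x³. Remainder: −4x⁴ + 24x³ − 40x² + 7x + 16.
Step 4: lead(−4x⁴ + 24x³ − 40x² + 7x + 16) ÷ lead(D) = −4x⁴ ÷ −2x² = 2x². Subtract (2x²)·D = −4x⁴ + 12x³ − 12x². Remainder: 12x³ − 28x² + 7x + 16.
Step 5: lead(12x³ − 28x² + 7x + 16) ÷ lead(D) = 12x³ ÷ −2x² = −6x. Subtract (−6x)·D = 12x³ − 36x² + 36x. Remainder: 8x² − 29x + 16.
Step 6: lead(8x² − 29x + 16) ÷ lead(D) = 8x² ÷ −2x² = −4. Subtract (−4)·D = 8x² − 24x + 24. Remainder: −5x − 8.

R(x) = −5x − 8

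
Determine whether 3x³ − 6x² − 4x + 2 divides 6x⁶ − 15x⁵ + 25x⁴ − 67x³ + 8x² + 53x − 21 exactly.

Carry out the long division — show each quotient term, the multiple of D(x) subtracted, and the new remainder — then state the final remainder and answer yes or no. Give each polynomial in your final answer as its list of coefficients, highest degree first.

Step 1: lead(6x⁶ − 15x⁵ + 25x⁴ − 67x³ + 8x² + 53x − 21) ÷ lead(D) = 6x⁶ ÷ 3x³ = 2x³. Subtract (2x³)·D = 6x⁶ − 12x⁵ − 8x⁴ + 4x³. Remainder: −3x⁵ + 33x⁴ − 71x³ + 8x² + 53x − 21.
Step 2: lead(−3x⁵ + 33x⁴ − 71x³ + 8x² + 53x − 21) ÷ lead(D) = −3x⁵ ÷ 3x³ = −x². Subtract (−x²)·D = −3x⁵ + 6x⁴ + 4x³ − 2x². Remainder: 27x⁴ − 75x³ + 10x² + 53x − 21.
Step 3: lead(27x⁴ − 75x³ + 10x² + 53x − 21) ÷ lead(D) = 27x⁴ ÷ 3x³ = 9x. Subtract (9x)·D = 27x⁴ − 54x³ − 36x² + 18x. Remainder: −21x³ + 46x² + 35x − 21.
Step 4: lead(−21x³ + 46x² + 35x − 21) ÷ lead(D) = −21x³ ÷ 3x³ = −7. Subtract (−7)·D = −21x³ + 42x² + 28x − 14. Remainder: 4x² + 7x − 7.

R = [4, 7, -7], so D(x) is not a factor of P(x). no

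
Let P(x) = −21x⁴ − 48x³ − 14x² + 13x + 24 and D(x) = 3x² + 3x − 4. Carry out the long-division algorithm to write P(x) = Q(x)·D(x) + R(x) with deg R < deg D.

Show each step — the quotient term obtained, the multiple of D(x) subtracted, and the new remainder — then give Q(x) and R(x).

Q(x) = −7x² − 9x − 5; R(x) = −8x + 4

Step 1: lead(−21x⁴ − 48x³ − 14x² + 13x + 24) ÷ lead(D) = −21x⁴ ÷ 3x² = −7x². Subtract (−7x²)·D = −21x⁴ − 21x³ + 28x². Remainder: −27x³ − 42x² + 13x + 24.
Step 2: lead(−27x³ − 42x² + 13x + 24) ÷ lead(D) = −27x³ ÷ 3x² = −9x. Subtract (−9x)·D = −27x³ − 27x² + 36x. Remainder: −15x² − 23x + 24.
Step 3: lead(−15x² − 23x + 24) ÷ lead(D) = −15x² ÷ 3x² = −5. Subtract (−5)·D = −15x² − 15x + 20. Remainder: −8x + 4.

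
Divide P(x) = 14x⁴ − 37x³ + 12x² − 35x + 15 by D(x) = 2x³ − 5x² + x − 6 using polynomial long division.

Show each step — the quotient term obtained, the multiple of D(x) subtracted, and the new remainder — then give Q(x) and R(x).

Q(x) = 7x − 1; R(x) = 8x + 9

Step 1: lead(14x⁴ − 37x³ + 12x² − 35x + 15) ÷ lead(D) = 14x⁴ ÷ 2x³ = 7x. Subtract (7x)·D = 14x⁴ − 35x³ + 7x² − 42x. Remainder: −2x³ + 5x² + 7x + 15.
Step 2: lead(−2x³ + 5x² + 7x + 15) ÷ lead(D) = −2x³ ÷ 2x³ = −1. Subtract (−1)·D = −2x³ + 5x² − x + 6. Remainder: 8x + 9.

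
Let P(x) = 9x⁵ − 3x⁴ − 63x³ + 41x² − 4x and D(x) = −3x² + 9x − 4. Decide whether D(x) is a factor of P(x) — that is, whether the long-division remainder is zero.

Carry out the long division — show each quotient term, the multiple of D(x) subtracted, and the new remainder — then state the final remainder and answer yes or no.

Step 1: lead(9x⁵ − 3x⁴ − 63x³ + 41x² − 4x) ÷ lead(D) = 9x⁵ ÷ −3x² = −3x³. Subtract (−3x³)·D = 9x⁵ − 27x⁴ + 12x³. Remainder: 24x⁴ − 75x³ + 41x² − 4x.
Step 2: lead(24x⁴ − 75x³ + 41x² − 4x) ÷ lead(D) = 24x⁴ ÷ −3x² = −8x². Subtract (−8x²)·D = 24x⁴ − 72x³ + 32x². Remainder: −3x³ + 9x² − 4x.
Step 3: lead(−3x³ + 9x² − 4x) ÷ lead(D) = −3x³ ÷ −3x² = x. Subtract (x)·D = −3x³ + 9x² − 4x. Remainder: 0.

R(x) = 0, so D(x) is a factor of P(x). yes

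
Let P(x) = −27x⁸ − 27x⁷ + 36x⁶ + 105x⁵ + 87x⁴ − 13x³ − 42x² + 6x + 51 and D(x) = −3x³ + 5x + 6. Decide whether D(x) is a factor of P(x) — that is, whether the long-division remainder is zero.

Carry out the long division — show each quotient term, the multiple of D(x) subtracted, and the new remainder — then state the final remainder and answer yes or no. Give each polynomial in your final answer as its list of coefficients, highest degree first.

R = [7, 9], so D(x) is not a factor of P(x). no

Step 1: lead(−27x⁸ − 27x⁷ + 36x⁶ + 105x⁵ + 87x⁴ − 13x³ − 42x² + 6x + 51) ÷ lead(D) = −27x⁸ ÷ −3x³ = 9x⁵. Subtract (9x⁵)·D = −27x⁸ + 45x⁶ + 54x⁵. Remainder: −27x⁷ − 9x⁶ + 51x⁵ + 87x⁴ − 13x³ − 42x² + 6x + 51.
Step 2: lead(−27x⁷ − 9x⁶ + 51x⁵ + 87x⁴ − 13x³ − 42x² + 6x + 51) ÷ lead(D) = −27x⁷ ÷ −3x³ = 9x⁴. Subtract (9x⁴)·D = −27x⁷ + 45x⁵ + 54x⁴. Remainder: −9x⁶ + 6x⁵ + 33x⁴ − 13x³ − 42x² + 6x + 51.
Step 3: lead(−9x⁶ + 6x⁵ + 33x⁴ − 13x³ − 42x² + 6x + 51) ÷ lead(D) = −9x⁶ ÷ −3x³ = 3x³. Subtract (3x³)·D = −9x⁶ + 15x⁴ + 18x³. Remainder: 6x⁵ + 18x⁴ − 31x³ − 42x² + 6x + 51.
Step 4: lead(6x⁵ + 18x⁴ − 31x³ − 42x² + 6x + 51) ÷ lead(D) = 6x⁵ ÷ −3x³ = −2x². Subtract (−2x²)·D = 6x⁵ − 10x³ − 12x². Remainder: 18x⁴ − 21x³ − 30x² + 6x + 51.
Step 5: lead(18x⁴ − 21x³ − 30x² + 6x + 51) ÷ lead(D) = 18x⁴ ÷ −3x³ = −6x. Subtract (−6x)·D = 18x⁴ − 30x² − 36x. Remainder: −21x³ + 42x + 51.
Step 6: lead(−21x³ + 42x + 51) ÷ lead(D) = −21x³ ÷ −3x³ = 7. Subtract (7)·D = −21x³ + 35x + 42. Remainder: 7x + 9.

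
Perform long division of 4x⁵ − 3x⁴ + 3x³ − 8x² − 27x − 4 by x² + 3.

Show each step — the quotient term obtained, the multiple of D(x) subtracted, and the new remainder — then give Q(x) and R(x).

Q(x) = 4x³ − 3x² − 9x + 1; R(x) = −7

Step 1: lead(4x⁵ − 3x⁴ + 3x³ − 8x² − 27x − 4) ÷ lead(D) = 4x⁵ ÷ x² = 4x³. Subtract (4x³)·D = 4x⁵ + 12x³. Remainder: −3x⁴ − 9x³ − 8x² − 27x − 4.
Step 2: lead(−3x⁴ − 9x³ − 8x² − 27x − 4) ÷ lead(D) = −3x⁴ ÷ x² = −3x². Subtract (−3x²)·D = −3x⁴ − 9x². Remainder: −9x³ + x² − 27x − 4.
Step 3: lead(−9x³ + x² − 27x − 4) ÷ lead(D) = −9x³ ÷ x² = −9x. Subtract (−9x)·D = −9x³ − 27x. Remainder: x² − 4.
Step 4: lead(x² − 4) ÷ lead(D) = x² ÷ x² = 1. Subtract (1)·D = x² + 3. Remainder: −7.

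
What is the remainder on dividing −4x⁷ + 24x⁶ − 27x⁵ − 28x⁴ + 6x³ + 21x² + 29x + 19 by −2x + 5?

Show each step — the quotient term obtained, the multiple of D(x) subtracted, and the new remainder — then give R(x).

R(x) = 4

Step 1: lead(−4x⁷ + 24x⁶ − 27x⁵ − 28x⁴ + 6x³ + 21x² + 29x + 19) ÷ lead(D) = −4x⁷ ÷ −2x = 2x⁶. Subtract (2x⁶)·D = −4x⁷ + 10x⁶. Remainder: 14x⁶ − 27x⁵ − 28x⁴ + 6x³ + 21x² + 29x + 19.
Step 2: lead(14x⁶ − 27x⁵ − 28x⁴ + 6x³ + 21x² + 29x + 19) ÷ lead(D) = 14x⁶ ÷ −2x = −7x⁵. Subtract (−7x⁵)·D = 14x⁶ − 35x⁵. Remainder: 8x⁵ − 28x⁴ + 6x³ + 21x² + 29x + 19.
Step 3: lead(8x⁵ − 28x⁴ + 6x³ + 21x² + 29x + 19) ÷ lead(D) = 8x⁵ ÷ −2x = −4x⁴. Subtract (−4x⁴)·D = 8x⁵ − 20x⁴. Remainder: −8x⁴ + 6x³ + 21x² + 29x + 19.
Step 4: lead(−8x⁴ + 6x³ + 21x² + 29x + 19) ÷ lead(D) = −8x⁴ ÷ −2x = 4x³. Subtract (4x³)·D = −8x⁴ + 20x³. Remainder: −14x³ + 21x² + 29x + 19.
Step 5: lead(−14x³ + 21x² + 29x + 19) ÷ lead(D) = −14x³ ÷ −2x = 7x². Subtract (7x²)·D = −14x³ + 35x². Remainder: −14x² + 29x + 19.
Step 6: lead(−14x² + 29x + 19) ÷ lead(D) = −14x² ÷ −2x = 7x. Subtract (7x)·D = −14x² + 35x. Remainder: −6x + 19.
Step 7: lead(−6x + 19) ÷ lead(D) = −6x ÷ −2x = 3. Subtract (3)·D = −6x + 15. Remainder: 4.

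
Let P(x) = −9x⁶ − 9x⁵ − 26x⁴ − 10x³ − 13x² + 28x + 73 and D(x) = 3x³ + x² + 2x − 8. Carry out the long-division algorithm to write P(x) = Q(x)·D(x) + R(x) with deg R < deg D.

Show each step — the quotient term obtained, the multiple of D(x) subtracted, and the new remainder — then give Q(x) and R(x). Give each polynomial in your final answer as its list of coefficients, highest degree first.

Step 1: lead(−9x⁶ − 9x⁵ − 26x⁴ − 10x³ − 13x² + 28x + 73) ÷ lead(D) = −9x⁶ ÷ 3x³ = −3x³. Subtract (−3x³)·D = −9x⁶ − 3x⁵ − 6x⁴ + 24x³. Remainder: −6x⁵ − 20x⁴ − 34x³ − 13x² + 28x + 73.
Step 2: lead(−6x⁵ − 20x⁴ − 34x³ − 13x² + 28x + 73) ÷ lead(D) = −6x⁵ ÷ 3x³ = −2x². Subtract (−2x²)·D = −6x⁵ − 2x⁴ − 4x³ + 16x². Remainder: −18x⁴ − 30x³ − 29x² + 28x + 73.
Step 3: lead(−18x⁴ − 30x³ − 29x² + 28x + 73) ÷ lead(D) = −18x⁴ ÷ 3x³ = −6x. Subtract (−6x)·D = −18x⁴ − 6x³ − 12x² + 48x. Remainder: −24x³ − 17x² − 20x + 73.
Step 4: lead(−24x³ − 17x² − 20x + 73) ÷ lead(D) = −24x³ ÷ 3x³ = −8. Subtract (−8)·D = −24x³ − 8x² − 16x + 64. Remainder: −9x² − 4x + 9.

Q = [-3, -2, -6, -8]; R = [-9, -4, 9]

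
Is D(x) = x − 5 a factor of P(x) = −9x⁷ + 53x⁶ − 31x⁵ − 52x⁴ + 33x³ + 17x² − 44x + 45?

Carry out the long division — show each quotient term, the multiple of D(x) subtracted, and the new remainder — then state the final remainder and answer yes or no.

R(x) = 0, so D(x) is a factor of P(x). yes

Step 1: lead(−9x⁷ + 53x⁶ − 31x⁵ − 52x⁴ + 33x³ + 17x² − 44x + 45) ÷ lead(D) = −9x⁷ ÷ x = −9x⁶. Subtract (−9x⁶)·D = −9x⁷ + 45x⁶. Remainder: 8x⁶ − 31x⁵ − 52x⁴ + 33x³ + 17x² − 44x + 45.
Step 2: lead(8x⁶ − 31x⁵ − 52x⁴ + 33x³ + 17x² − 44x + 45) ÷ lead(D) = 8x⁶ ÷ x = 8x⁵. Subtract (8x⁵)·D = 8x⁶ − 40x⁵. Remainder: 9x⁵ − 52x⁴ + 33x³ + 17x² − 44x + 45.
Step 3: lead(9x⁵ − 52x⁴ + 33x³ + 17x² − 44x + 45) ÷ lead(D) = 9x⁵ ÷ x = 9x⁴. Subtract (9x⁴)·D = 9x⁵ − 45x⁴. Remainder: −7x⁴ + 33x³ + 17x² − 44x + 45.
Step 4: lead(−7x⁴ + 33x³ + 17x² − 44x + 45) ÷ lead(D) = −7x⁴ ÷ x = −7x³. Subtract (−7x³)·D = −7x⁴ + 35x³. Remainder: −2x³ + 17x² − 44x + 45.
Step 5: lead(−2x³ + 17x² − 44x + 45) ÷ lead(D) = −2x³ ÷ x = −2x². Subtract (−2x²)·D = −2x³ + 10x². Remainder: 7x² − 44x + 45.
Step 6: lead(7x² − 44x + 45) ÷ lead(D) = 7x² ÷ x = 7x. Subtract (7x)·D = 7x² − 35x. Remainder: −9x + 45.
Step 7: lead(−9x + 45) ÷ lead(D) = −9x ÷ x = −9. Subtract (−9)·D = −9x + 45. Remainder: 0.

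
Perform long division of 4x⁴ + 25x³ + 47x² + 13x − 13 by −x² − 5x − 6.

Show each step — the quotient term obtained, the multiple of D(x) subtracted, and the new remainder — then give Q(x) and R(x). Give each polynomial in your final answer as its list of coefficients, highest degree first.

Step 1: lead(4x⁴ + 25x³ + 47x² + 13x − 13) ÷ lead(D) = 4x⁴ ÷ −x² = −4x². Subtract (−4x²)·D = 4x⁴ + 20x³ + 24x². Remainder: 5x³ + 23x² + 13x − 13.
Step 2: lead(5x³ + 23x² + 13x − 13) ÷ lead(D) = 5x³ ÷ −x² = −5x. Subtract (−5x)·D = 5x³ + 25x² + 30x. Remainder: −2x² − 17x − 13.
Step 3: lead(−2x² − 17x − 13) ÷ lead(D) = −2x² ÷ −x² = 2. Subtract (2)·D = −2x² − 10x − 12. Remainder: −7x − 1.

Q = [-4, -5, 2]; R = [-7, -1]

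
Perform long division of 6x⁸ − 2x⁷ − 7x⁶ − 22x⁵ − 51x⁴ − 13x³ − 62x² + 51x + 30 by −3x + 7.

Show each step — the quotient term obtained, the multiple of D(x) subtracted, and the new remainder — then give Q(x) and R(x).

Step 1: lead(6x⁸ − 2x⁷ − 7x⁶ − 22x⁵ − 51x⁴ − 13x³ − 62x² + 51x + 30) ÷ lead(D) = 6x⁸ ÷ −3x = −2x⁷. Subtract (−2x⁷)·D = 6x⁸ − 14x⁷. Remainder: 12x⁷ − 7x⁶ − 22x⁵ − 51x⁴ − 13x³ − 62x² + 51x + 30.
Step 2: lead(12x⁷ − 7x⁶ − 22x⁵ − 51x⁴ − 13x³ − 62x² + 51x + 30) ÷ lead(D) = 12x⁷ ÷ −3x = −4x⁶. Subtract (−4x⁶)·D = 12x⁷ − 28x⁶. Remainder: 21x⁶ − 22x⁵ − 51x⁴ − 13x³ − 62x² + 51x + 30.
Step 3: lead(21x⁶ − 22x⁵ − 51x⁴ − 13x³ − 62x² + 51x + 30) ÷ lead(D) = 21x⁶ ÷ −3x = −7x⁵. Subtract (−7x⁵)·D = 21x⁶ − 49x⁵. Remainder: 27x⁵ − 51x⁴ − 13x³ − 62x² + 51x + 30.
Step 4: lead(27x⁵ − 51x⁴ − 13x³ − 62x² + 51x + 30) ÷ lead(D) = 27x⁵ ÷ −3x = −9x⁴. Subtract (−9x⁴)·D = 27x⁵ − 63x⁴. Remainder: 12x⁴ − 13x³ − 62x² + 51x + 30.
Step 5: lead(12x⁴ − 13x³ − 62x² + 51x + 30) ÷ lead(D) = 12x⁴ ÷ −3x = −4x³. Subtract (−4x³)·D = 12x⁴ − 28x³. Remainder: 15x³ − 62x² + 51x + 30.
Step 6: lead(15x³ − 62x² + 51x + 30) ÷ lead(D) = 15x³ ÷ −3x = −5x². Subtract (−5x²)·D = 15x³ − 35x². Remainder: −27x² + 51x + 30.
Step 7: lead(−27x² + 51x + 30) ÷ lead(D) = −27x² ÷ −3x = 9x. Subtract (9x)·D = −27x² + 63x. Remainder: −12x + 30.
Step 8: lead(−12x + 30) ÷ lead(D) = −12x ÷ −3x = 4. Subtract (4)·D = −12x + 28. Remainder: 2.

Q(x) = −2x⁷ − 4x⁶ − 7x⁵ − 9x⁴ − 4x³ − 5x² + 9x + 4; R(x) = 2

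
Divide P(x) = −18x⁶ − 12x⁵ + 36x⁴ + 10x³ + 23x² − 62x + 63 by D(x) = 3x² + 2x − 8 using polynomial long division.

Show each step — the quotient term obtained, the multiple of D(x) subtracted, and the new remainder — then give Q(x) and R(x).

Step 1: lead(−18x⁶ − 12x⁵ + 36x⁴ + 10x³ + 23x² − 62x + 63) ÷ lead(D) = −18x⁶ ÷ 3x² = −6x⁴. Subtract (−6x⁴)·D = −18x⁶ − 12x⁵ + 48x⁴. Remainder: −12x⁴ + 10x³ + 23x² − 62x + 63.
Step 2: lead(−12x⁴ + 10x³ + 23x² − 62x + 63) ÷ lead(D) = −12x⁴ ÷ 3x² = −4x². Subtract (−4x²)·D = −12x⁴ − 8x³ + 32x². Remainder: 18x³ − 9x² − 62x + 63.
Step 3: lead(18x³ − 9x² − 62x + 63) ÷ lead(D) = 18x³ ÷ 3x² = 6x. Subtract (6x)·D = 18x³ + 12x² − 48x. Remainder: −21x² − 14x + 63.
Step 4: lead(−21x² − 14x + 63) ÷ lead(D) = −21x² ÷ 3x² = −7. Subtract (−7)·D = −21x² − 14x + 56. Remainder: 7.

Q(x) = −6x⁴ − 4x² + 6x − 7; R(x) = 7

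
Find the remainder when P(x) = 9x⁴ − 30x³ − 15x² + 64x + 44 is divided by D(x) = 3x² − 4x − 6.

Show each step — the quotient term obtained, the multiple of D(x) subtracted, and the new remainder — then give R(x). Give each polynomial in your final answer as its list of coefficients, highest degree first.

Step 1: lead(9x⁴ − 30x³ − 15x² + 64x + 44) ÷ lead(D) = 9x⁴ ÷ 3x² = 3x². Subtract (3x²)·D = 9x⁴ − 12x³ − 18x². Remainder: −18x³ + 3x² + 64x + 44.
Step 2: lead(−18x³ + 3x² + 64x + 44) ÷ lead(D) = −18x³ ÷ 3x² = −6x. Subtract (−6x)·D = −18x³ + 24x² + 36x. Remainder: −21x² + 28x + 44.
Step 3: lead(−21x² + 28x + 44) ÷ lead(D) = −21x² ÷ 3x² = −7. Subtract (−7)·D = −21x² + 28x + 42. Remainder: 2.

R = [2]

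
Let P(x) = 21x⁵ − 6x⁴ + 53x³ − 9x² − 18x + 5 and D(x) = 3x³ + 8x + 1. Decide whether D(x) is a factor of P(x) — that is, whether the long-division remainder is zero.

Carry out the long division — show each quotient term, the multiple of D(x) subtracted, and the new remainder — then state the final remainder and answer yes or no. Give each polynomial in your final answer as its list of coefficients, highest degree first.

Step 1: lead(21x⁵ − 6x⁴ + 53x³ − 9x² − 18x + 5) ÷ lead(D) = 21x⁵ ÷ 3x³ = 7x². Subtract (7x²)·D = 21x⁵ + 56x³ + 7x². Remainder: −6x⁴ − 3x³ − 16x² − 18x + 5.
Step 2: lead(−6x⁴ − 3x³ − 16x² − 18x + 5) ÷ lead(D) = −6x⁴ ÷ 3x³ = −2x. Subtract (−2x)·D = −6x⁴ − 16x² − 2x. Remainder: −3x³ − 16x + 5.
Step 3: lead(−3x³ − 16x + 5) ÷ lead(D) = −3x³ ÷ 3x³ = −1. Subtract (−1)·D = −3x³ − 8x − 1. Remainder: −8x + 6.

R = [-8, 6], so D(x) is not a factor of P(x). no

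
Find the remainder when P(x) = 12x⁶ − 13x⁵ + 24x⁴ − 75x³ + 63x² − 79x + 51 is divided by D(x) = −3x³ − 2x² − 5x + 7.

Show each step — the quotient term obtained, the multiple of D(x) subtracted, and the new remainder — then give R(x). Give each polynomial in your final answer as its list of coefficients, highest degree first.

R = [3, -5]

Step 1: lead(12x⁶ − 13x⁵ + 24x⁴ − 75x³ + 63x² − 79x + 51) ÷ lead(D) = 12x⁶ ÷ −3x³ = −4x³. Subtract (−4x³)·D = 12x⁶ + 8x⁵ + 20x⁴ − 28x³. Remainder: −21x⁵ + 4x⁴ − 47x³ + 63x² − 79x + 51.
Step 2: lead(−21x⁵ + 4x⁴ − 47x³ + 63x² − 79x + 51) ÷ lead(D) = −21x⁵ ÷ −3x³ = 7x². Subtract (7x²)·D = −21x⁵ − 14x⁴ − 35x³ + 49x². Remainder: 18x⁴ − 12x³ + 14x² − 79x + 51.
Step 3: lead(18x⁴ − 12x³ + 14x² − 79x + 51) ÷ lead(D) = 18x⁴ ÷ −3x³ = −6x. Subtract (−6x)·D = 18x⁴ + 12x³ + 30x² − 42x. Remainder: −24x³ − 16x² − 37x + 51.
Step 4: lead(−24x³ − 16x² − 37x + 51) ÷ lead(D) = −24x³ ÷ −3x³ = 8. Subtract (8)·D = −24x³ − 16x² − 40x + 56. Remainder: 3x − 5.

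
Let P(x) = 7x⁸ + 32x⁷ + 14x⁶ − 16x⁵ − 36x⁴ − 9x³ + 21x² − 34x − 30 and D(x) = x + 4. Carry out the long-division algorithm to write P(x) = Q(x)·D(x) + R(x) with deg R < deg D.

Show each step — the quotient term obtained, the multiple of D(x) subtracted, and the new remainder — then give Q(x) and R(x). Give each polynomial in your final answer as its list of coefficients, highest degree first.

Step 1: lead(7x⁸ + 32x⁷ + 14x⁶ − 16x⁵ − 36x⁴ − 9x³ + 21x² − 34x − 30) ÷ lead(D) = 7x⁸ ÷ x = 7x⁷. Subtract (7x⁷)·D = 7x⁸ + 28x⁷. Remainder: 4x⁷ + 14x⁶ − 16x⁵ − 36x⁴ − 9x³ + 21x² − 34x − 30.
Step 2: lead(4x⁷ + 14x⁶ − 16x⁵ − 36x⁴ − 9x³ + 21x² − 34x − 30) ÷ lead(D) = 4x⁷ ÷ x = 4x⁶. Subtract (4x⁶)·D = 4x⁷ + 16x⁶. Remainder: −2x⁶ − 16x⁵ − 36x⁴ − 9x³ + 21x² − 34x − 30.
Step 3: lead(−2x⁶ − 16x⁵ − 36x⁴ − 9x³ + 21x² − 34x − 30) ÷ lead(D) = −2x⁶ ÷ x = −2x⁵. Subtract (−2x⁵)·D = −2x⁶ − 8x⁵. Remainder: −8x⁵ − 36x⁴ − 9x³ + 21x² − 34x − 30.
Step 4: lead(−8x⁵ − 36x⁴ − 9x³ + 21x² − 34x − 30) ÷ lead(D) = −8x⁵ ÷ x = −8x⁴. Subtract (−8x⁴)·D = −8x⁵ − 32x⁴. Remainder: −4x⁴ − 9x³ + 21x² − 34x − 30.
Step 5: lead(−4x⁴ − 9x³ + 21x² − 34x − 30) ÷ lead(D) = −4x⁴ ÷ x = −4x³. Subtract (−4x³)·D = −4x⁴ − 16x³. Remainder: 7x³ + 21x² − 34x − 30.
Step 6: lead(7x³ + 21x² − 34x − 30) ÷ lead(D) = 7x³ ÷ x = 7x². Subtract (7x²)·D = 7x³ + 28x². Remainder: −7x² − 34x − 30.
Step 7: lead(−7x² − 34x − 30) ÷ lead(D) = −7x² ÷ x = −7x. Subtract (−7x)·D = −7x² − 28x. Remainder: −6x − 30.
Step 8: lead(−6x − 30) ÷ lead(D) = −6x ÷ x = −6. Subtract (−6)·D = −6x − 24. Remainder: −6.

Q = [7, 4, -2, -8, -4, 7, -7, -6]; R = [-6]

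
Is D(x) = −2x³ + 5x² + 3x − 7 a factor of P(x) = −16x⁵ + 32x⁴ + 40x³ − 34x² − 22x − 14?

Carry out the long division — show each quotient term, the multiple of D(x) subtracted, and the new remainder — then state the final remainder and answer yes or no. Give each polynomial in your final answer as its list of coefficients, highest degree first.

R = [0], so D(x) is a factor of P(x). yes

Step 1: lead(−16x⁵ + 32x⁴ + 40x³ − 34x² − 22x − 14) ÷ lead(D) = −16x⁵ ÷ −2x³ = 8x². Subtract (8x²)·D = −16x⁵ + 40x⁴ + 24x³ − 56x². Remainder: −8x⁴ + 16x³ + 22x² − 22x − 14.
Step 2: lead(−8x⁴ + 16x³ + 22x² − 22x − 14) ÷ lead(D) = −8x⁴ ÷ −2x³ = 4x. Subtract (4x)·D = −8x⁴ + 20x³ + 12x² − 28x. Remainder: −4x³ + 10x² + 6x − 14.
Step 3: lead(−4x³ + 10x² + 6x − 14) ÷ lead(D) = −4x³ ÷ −2x³ = 2. Subtract (2)·D = −4x³ + 10x² + 6x − 14. Remainder: 0.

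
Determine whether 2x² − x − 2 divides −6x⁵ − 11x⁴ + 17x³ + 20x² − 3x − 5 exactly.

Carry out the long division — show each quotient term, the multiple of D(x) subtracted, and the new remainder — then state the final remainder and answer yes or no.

Step 1: lead(−6x⁵ − 11x⁴ + 17x³ + 20x² − 3x − 5) ÷ lead(D) = −6x⁵ ÷ 2x² = −3x³. Subtract (−3x³)·D = −6x⁵ + 3x⁴ + 6x³. Remainder: −14x⁴ + 11x³ + 20x² − 3x − 5.
Step 2: lead(−14x⁴ + 11x³ + 20x² − 3x − 5) ÷ lead(D) = −14x⁴ ÷ 2x² = −7x². Subtract (−7x²)·D = −14x⁴ + 7x³ + 14x². Remainder: 4x³ + 6x² − 3x − 5.
Step 3: lead(4x³ + 6x² − 3x − 5) ÷ lead(D) = 4x³ ÷ 2x² = 2x. Subtract (2x)·D = 4x³ − 2x² − 4x. Remainder: 8x² + x − 5.
Step 4: lead(8x² + x − 5) ÷ lead(D) = 8x² ÷ 2x² = 4. Subtract (4)·D = 8x² − 4x − 8. Remainder: 5x + 3.

R(x) = 5x + 3, so D(x) is not a factor of P(x). no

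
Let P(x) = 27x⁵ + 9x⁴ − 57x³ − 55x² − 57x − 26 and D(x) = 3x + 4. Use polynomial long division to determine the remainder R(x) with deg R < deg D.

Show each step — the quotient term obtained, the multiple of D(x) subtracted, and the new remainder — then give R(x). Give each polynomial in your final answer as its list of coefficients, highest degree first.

R = [2]

Step 1: lead(27x⁵ + 9x⁴ − 57x³ − 55x² − 57x − 26) ÷ lead(D) = 27x⁵ ÷ 3x = 9x⁴. Subtract (9x⁴)·D = 27x⁵ + 36x⁴. Remainder: −27x⁴ − 57x³ − 55x² − 57x − 26.
Step 2: lead(−27x⁴ − 57x³ − 55x² − 57x − 26) ÷ lead(D) = −27x⁴ ÷ 3x = −9x³. Subtract (−9x³)·D = −27x⁴ − 36x³. Remainder: −21x³ − 55x² − 57x − 26.
Step 3: lead(−21x³ − 55x² − 57x − 26) ÷ lead(D) = −21x³ ÷ 3x = −7x². Subtract (−7x²)·D = −21x³ − 28x². Remainder: −27x² − 57x − 26.
Step 4: lead(−27x² − 57x − 26) ÷ lead(D) = −27x² ÷ 3x = −9x. Subtract (−9x)·D = −27x² − 36x. Remainder: −21x − 26.
Step 5: lead(−21x − 26) ÷ lead(D) = −21x ÷ 3x = −7. Subtract (−7)·D = −21x − 28. Remainder: 2.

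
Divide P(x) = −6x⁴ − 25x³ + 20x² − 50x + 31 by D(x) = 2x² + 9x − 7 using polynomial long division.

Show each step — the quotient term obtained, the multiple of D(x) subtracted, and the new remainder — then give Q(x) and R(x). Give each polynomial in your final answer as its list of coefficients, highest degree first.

Step 1: lead(−6x⁴ − 25x³ + 20x² − 50x + 31) ÷ lead(D) = −6x⁴ ÷ 2x² = −3x². Subtract (−3x²)·D = −6x⁴ − 27x³ + 21x². Remainder: 2x³ − x² − 50x + 31.
Step 2: lead(2x³ − x² − 50x + 31) ÷ lead(D) = 2x³ ÷ 2x² = x. Subtract (x)·D = 2x³ + 9x² − 7x. Remainder: −10x² − 43x + 31.
Step 3: lead(−10x² − 43x + 31) ÷ lead(D) = −10x² ÷ 2x² = −5. Subtract (−5)·D = −10x² − 45x + 35. Remainder: 2x − 4.

Q = [-3, 1, -5]; R = [2, -4]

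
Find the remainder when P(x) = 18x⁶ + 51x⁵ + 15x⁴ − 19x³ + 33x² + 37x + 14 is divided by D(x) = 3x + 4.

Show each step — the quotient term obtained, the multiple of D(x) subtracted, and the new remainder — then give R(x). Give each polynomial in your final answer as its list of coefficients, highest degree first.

R = [2]

Step 1: lead(18x⁶ + 51x⁵ + 15x⁴ − 19x³ + 33x² + 37x + 14) ÷ lead(D) = 18x⁶ ÷ 3x = 6x⁵. Subtract (6x⁵)·D = 18x⁶ + 24x⁵. Remainder: 27x⁵ + 15x⁴ − 19x³ + 33x² + 37x + 14.
Step 2: lead(27x⁵ + 15x⁴ − 19x³ + 33x² + 37x + 14) ÷ lead(D) = 27x⁵ ÷ 3x = 9x⁴. Subtract (9x⁴)·D = 27x⁵ + 36x⁴. Remainder: −21x⁴ − 19x³ + 33x² + 37x + 14.
Step 3: lead(−21x⁴ − 19x³ + 33x² + 37x + 14) ÷ lead(D) = −21x⁴ ÷ 3x = −7x³. Subtract (−7x³)·D = −21x⁴ − 28x³. Remainder: 9x³ + 33x² + 37x + 14.
Step 4: lead(9x³ + 33x² + 37x + 14) ÷ lead(D) = 9x³ ÷ 3x = 3x². Subtract (3x²)·D = 9x³ + 12x². Remainder: 21x² + 37x + 14.
Step 5: lead(21x² + 37x + 14) ÷ lead(D) = 21x² ÷ 3x = 7x. Subtract (7x)·D = 21x² + 28x. Remainder: 9x + 14.
Step 6: lead(9x + 14) ÷ lead(D) = 9x ÷ 3x = 3. Subtract (3)·D = 9x + 12. Remainder: 2.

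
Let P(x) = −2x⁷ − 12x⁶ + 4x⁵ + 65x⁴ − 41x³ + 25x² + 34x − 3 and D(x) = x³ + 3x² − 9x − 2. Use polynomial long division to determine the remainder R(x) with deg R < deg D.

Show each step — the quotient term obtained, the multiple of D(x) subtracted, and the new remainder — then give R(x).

Step 1: lead(−2x⁷ − 12x⁶ + 4x⁵ + 65x⁴ − 41x³ + 25x² + 34x − 3) ÷ lead(D) = −2x⁷ ÷ x³ = −2x⁴. Subtract (−2x⁴)·D = −2x⁷ − 6x⁶ + 18x⁵ + 4x⁴. Remainder: −6x⁶ − 14x⁵ + 61x⁴ − 41x³ + 25x² + 34x − 3.
Step 2: lead(−6x⁶ − 14x⁵ + 61x⁴ − 41x³ + 25x² + 34x − 3) ÷ lead(D) = −6x⁶ ÷ x³ = −6x³. Subtract (−6x³)·D = −6x⁶ − 18x⁵ + 54x⁴ + 12x³. Remainder: 4x⁵ + 7x⁴ − 53x³ + 25x² + 34x − 3.
Step 3: lead(4x⁵ + 7x⁴ − 53x³ + 25x² + 34x − 3) ÷ lead(D) = 4x⁵ ÷ x³ = 4x². Subtract (4x²)·D = 4x⁵ + 12x⁴ − 36x³ − 8x². Remainder: −5x⁴ − 17x³ + 33x² + 34x − 3.
Step 4: lead(−5x⁴ − 17x³ + 33x² + 34x − 3) ÷ lead(D) = −5x⁴ ÷ x³ = −5x. Subtract (−5x)·D = −5x⁴ − 15x³ + 45x² + 10x. Remainder: −2x³ − 12x² + 24x − 3.
Step 5: lead(−2x³ − 12x² + 24x − 3) ÷ lead(D) = −2x³ ÷ x³ = −2. Subtract (−2)·D = −2x³ − 6x² + 18x + 4. Remainder: −6x² + 6x − 7.

R(x) = −6x² + 6x − 7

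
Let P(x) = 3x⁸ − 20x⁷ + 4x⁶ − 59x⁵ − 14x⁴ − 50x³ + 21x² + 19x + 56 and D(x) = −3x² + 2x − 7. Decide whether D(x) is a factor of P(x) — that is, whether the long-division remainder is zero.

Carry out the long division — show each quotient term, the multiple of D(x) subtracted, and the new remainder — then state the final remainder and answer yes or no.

R(x) = 0, so D(x) is a factor of P(x). yes

Step 1: lead(3x⁸ − 20x⁷ + 4x⁶ − 59x⁵ − 14x⁴ − 50x³ + 21x² + 19x + 56) ÷ lead(D) = 3x⁸ ÷ −3x² = −x⁶. Subtract (−x⁶)·D = 3x⁸ − 2x⁷ + 7x⁶. Remainder: −18x⁷ − 3x⁶ − 59x⁵ − 14x⁴ − 50x³ + 21x² + 19x + 56.
Step 2: lead(−18x⁷ − 3x⁶ − 59x⁵ − 14x⁴ − 50x³ + 21x² + 19x + 56) ÷ lead(D) = −18x⁷ ÷ −3x² = 6x⁵. Subtract (6x⁵)·D = −18x⁷ + 12x⁶ − 42x⁵. Remainder: −15x⁶ − 17x⁵ − 14x⁴ − 50x³ + 21x² + 19x + 56.
Step 3: lead(−15x⁶ − 17x⁵ − 14x⁴ − 50x³ + 21x² + 19x + 56) ÷ lead(D) = −15x⁶ ÷ −3x² = 5x⁴. Subtract (5x⁴)·D = −15x⁶ + 10x⁵ − 35x⁴. Remainder: −27x⁵ + 21x⁴ − 50x³ + 21x² + 19x + 56.
Step 4: lead(−27x⁵ + 21x⁴ − 50x³ + 21x² + 19x + 56) ÷ lead(D) = −27x⁵ ÷ −3x² = 9x³. Subtract (9x³)·D = −27x⁵ + 18x⁴ − 63x³. Remainder: 3x⁴ + 13x³ + 21x² + 19x + 56.
Step 5: lead(3x⁴ + 13x³ + 21x² + 19x + 56) ÷ lead(D) = 3x⁴ ÷ −3x² = −x². Subtract (−x²)·D = 3x⁴ − 2x³ + 7x². Remainder: 15x³ + 14x² + 19x + 56.
Step 6: lead(15x³ + 14x² + 19x + 56) ÷ lead(D) = 15x³ ÷ −3x² = −5x. Subtract (−5x)·D = 15x³ − 10x² + 35x. Remainder: 24x² − 16x + 56.
Step 7: lead(24x² − 16x + 56) ÷ lead(D) = 24x² ÷ −3x² = −8. Subtract (−8)·D = 24x² − 16x + 56. Remainder: 0.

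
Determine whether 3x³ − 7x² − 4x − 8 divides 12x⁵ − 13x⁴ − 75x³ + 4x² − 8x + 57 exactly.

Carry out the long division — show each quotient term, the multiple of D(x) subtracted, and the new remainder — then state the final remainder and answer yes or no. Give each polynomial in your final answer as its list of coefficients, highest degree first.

R = [-7], so D(x) is not a factor of P(x). no

Step 1: lead(12x⁵ − 13x⁴ − 75x³ + 4x² − 8x + 57) ÷ lead(D) = 12x⁵ ÷ 3x³ = 4x². Subtract (4x²)·D = 12x⁵ − 28x⁴ − 16x³ − 32x². Remainder: 15x⁴ − 59x³ + 36x² − 8x + 57.
Step 2: lead(15x⁴ − 59x³ + 36x² − 8x + 57) ÷ lead(D) = 15x⁴ ÷ 3x³ = 5x. Subtract (5x)·D = 15x⁴ − 35x³ − 20x² − 40x. Remainder: −24x³ + 56x² + 32x + 57.
Step 3: lead(−24x³ + 56x² + 32x + 57) ÷ lead(D) = −24x³ ÷ 3x³ = −8. Subtract (−8)·D = −24x³ + 56x² + 32x + 64. Remainder: −7.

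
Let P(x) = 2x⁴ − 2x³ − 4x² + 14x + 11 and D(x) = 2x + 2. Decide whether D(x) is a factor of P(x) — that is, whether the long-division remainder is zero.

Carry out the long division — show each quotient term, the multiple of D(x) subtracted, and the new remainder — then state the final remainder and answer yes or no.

R(x) = −3, so D(x) is not a factor of P(x). no

Step 1: lead(2x⁴ − 2x³ − 4x² + 14x + 11) ÷ lead(D) = 2x⁴ ÷ 2x = x³. Subtract (x³)·D = 2x⁴ + 2x³. Remainder: −4x³ − 4x² + 14x + 11.
Step 2: lead(−4x³ − 4x² + 14x + 11) ÷ lead(D) = −4x³ ÷ 2x = −2x². Subtract (−2x²)·D = −4x³ − 4x². Remainder: 14x + 11.
Step 3: lead(14x + 11) ÷ lead(D) = 14x ÷ 2x = 7. Subtract (7)·D = 14x + 14. Remainder: −3.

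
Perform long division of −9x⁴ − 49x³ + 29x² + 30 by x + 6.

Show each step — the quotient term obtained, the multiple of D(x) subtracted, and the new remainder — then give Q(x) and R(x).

Q(x) = −9x³ + 5x² − x + 6; R(x) = −6

Step 1: lead(−9x⁴ − 49x³ + 29x² + 30) ÷ lead(D) = −9x⁴ ÷ x = −9x³. Subtract (−9x³)·D = −9x⁴ − 54x³. Remainder: 5x³ + 29x² + 30.
Step 2: lead(5x³ + 29x² + 30) ÷ lead(D) = 5x³ ÷ x = 5x². Subtract (5x²)·D = 5x³ + 30x². Remainder: −x² + 30.
Step 3: lead(−x² + 30) ÷ lead(D) = −x² ÷ x = −x. Subtract (−x)·D = −x² − 6x. Remainder: 6x + 30.
Step 4: lead(6x + 30) ÷ lead(D) = 6x ÷ x = 6. Subtract (6)·D = 6x + 36. Remainder: −6.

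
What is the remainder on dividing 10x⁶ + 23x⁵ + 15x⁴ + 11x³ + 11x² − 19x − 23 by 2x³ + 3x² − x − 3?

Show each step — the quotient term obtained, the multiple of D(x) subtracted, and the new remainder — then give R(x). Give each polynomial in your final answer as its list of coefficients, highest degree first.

Step 1: lead(10x⁶ + 23x⁵ + 15x⁴ + 11x³ + 11x² − 19x − 23) ÷ lead(D) = 10x⁶ ÷ 2x³ = 5x³. Subtract (5x³)·D = 10x⁶ + 15x⁵ − 5x⁴ − 15x³. Remainder: 8x⁵ + 20x⁴ + 26x³ + 11x² − 19x − 23.
Step 2: lead(8x⁵ + 20x⁴ + 26x³ + 11x² − 19x − 23) ÷ lead(D) = 8x⁵ ÷ 2x³ = 4x². Subtract (4x²)·D = 8x⁵ + 12x⁴ − 4x³ − 12x². Remainder: 8x⁴ + 30x³ + 23x² − 19x − 23.
Step 3: lead(8x⁴ + 30x³ + 23x² − 19x − 23) ÷ lead(D) = 8x⁴ ÷ 2x³ = 4x. Subtract (4x)·D = 8x⁴ + 12x³ − 4x² − 12x. Remainder: 18x³ + 27x² − 7x − 23.
Step 4: lead(18x³ + 27x² − 7x − 23) ÷ lead(D) = 18x³ ÷ 2x³ = 9. Subtract (9)·D = 18x³ + 27x² − 9x − 27. Remainder: 2x + 4.

R = [2, 4]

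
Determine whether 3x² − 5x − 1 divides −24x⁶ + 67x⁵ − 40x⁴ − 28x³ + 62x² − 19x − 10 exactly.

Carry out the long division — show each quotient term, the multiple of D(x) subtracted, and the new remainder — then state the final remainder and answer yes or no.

Step 1: lead(−24x⁶ + 67x⁵ − 40x⁴ − 28x³ + 62x² − 19x − 10) ÷ lead(D) = −24x⁶ ÷ 3x² = −8x⁴. Subtract (−8x⁴)·D = −24x⁶ + 40x⁵ + 8x⁴. Remainder: 27x⁵ − 48x⁴ − 28x³ + 62x² − 19x − 10.
Step 2: lead(27x⁵ − 48x⁴ − 28x³ + 62x² − 19x − 10) ÷ lead(D) = 27x⁵ ÷ 3x² = 9x³. Subtract (9x³)·D = 27x⁵ − 45x⁴ − 9x³. Remainder: −3x⁴ − 19x³ + 62x² − 19x − 10.
Step 3: lead(−3x⁴ − 19x³ + 62x² − 19x − 10) ÷ lead(D) = −3x⁴ ÷ 3x² = −x². Subtract (−x²)·D = −3x⁴ + 5x³ + x². Remainder: −24x³ + 61x² − 19x − 10.
Step 4: lead(−24x³ + 61x² − 19x − 10) ÷ lead(D) = −24x³ ÷ 3x² = −8x. Subtract (−8x)·D = −24x³ + 40x² + 8x. Remainder: 21x² − 27x − 10.
Step 5: lead(21x² − 27x − 10) ÷ lead(D) = 21x² ÷ 3x² = 7. Subtract (7)·D = 21x² − 35x − 7. Remainder: 8x − 3.

R(x) = 8x − 3, so D(x) is not a factor of P(x). no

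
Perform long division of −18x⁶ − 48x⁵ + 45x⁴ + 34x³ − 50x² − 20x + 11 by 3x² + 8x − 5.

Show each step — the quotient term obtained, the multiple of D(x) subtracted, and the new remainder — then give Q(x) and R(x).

Step 1: lead(−18x⁶ − 48x⁵ + 45x⁴ + 34x³ − 50x² − 20x + 11) ÷ lead(D) = −18x⁶ ÷ 3x² = −6x⁴. Subtract (−6x⁴)·D = −18x⁶ − 48x⁵ + 30x⁴. Remainder: 15x⁴ + 34x³ − 50x² − 20x + 11.
Step 2: lead(15x⁴ + 34x³ − 50x² − 20x + 11) ÷ lead(D) = 15x⁴ ÷ 3x² = 5x². Subtract (5x²)·D = 15x⁴ + 40x³ − 25x². Remainder: −6x³ − 25x² − 20x + 11.
Step 3: lead(−6x³ − 25x² − 20x + 11) ÷ lead(D) = −6x³ ÷ 3x² = −2x. Subtract (−2x)·D = −6x³ − 16x² + 10x. Remainder: −9x² − 30x + 11.
Step 4: lead(−9x² − 30x + 11) ÷ lead(D) = −9x² ÷ 3x² = −3. Subtract (−3)·D = −9x² − 24x + 15. Remainder: −6x − 4.

Q(x) = −6x⁴ + 5x² − 2x − 3; R(x) = −6x − 4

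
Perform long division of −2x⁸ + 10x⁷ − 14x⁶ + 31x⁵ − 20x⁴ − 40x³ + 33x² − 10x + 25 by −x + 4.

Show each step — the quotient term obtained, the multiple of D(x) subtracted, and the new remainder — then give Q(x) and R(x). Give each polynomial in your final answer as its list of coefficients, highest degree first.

Q = [2, -2, 6, -7, -8, 8, -1, 6]; R = [1]

Step 1: lead(−2x⁸ + 10x⁷ − 14x⁶ + 31x⁵ − 20x⁴ − 40x³ + 33x² − 10x + 25) ÷ lead(D) = −2x⁸ ÷ −x = 2x⁷. Subtract (2x⁷)·D = −2x⁸ + 8x⁷. Remainder: 2x⁷ − 14x⁶ + 31x⁵ − 20x⁴ − 40x³ + 33x² − 10x + 25.
Step 2: lead(2x⁷ − 14x⁶ + 31x⁵ − 20x⁴ − 40x³ + 33x² − 10x + 25) ÷ lead(D) = 2x⁷ ÷ −x = −2x⁶. Subtract (−2x⁶)·D = 2x⁷ − 8x⁶. Remainder: −6x⁶ + 31x⁵ − 20x⁴ − 40x³ + 33x² − 10x + 25.
Step 3: lead(−6x⁶ + 31x⁵ − 20x⁴ − 40x³ + 33x² − 10x + 25) ÷ lead(D) = −6x⁶ ÷ −x = 6x⁵. Subtract (6x⁵)·D = −6x⁶ + 24x⁵. Remainder: 7x⁵ − 20x⁴ − 40x³ + 33x² − 10x + 25.
Step 4: lead(7x⁵ − 20x⁴ − 40x³ + 33x² − 10x + 25) ÷ lead(D) = 7x⁵ ÷ −x = −7x⁴. Subtract (−7x⁴)·D = 7x⁵ − 28x⁴. Remainder: 8x⁴ − 40x³ + 33x² − 10x + 25.
Step 5: lead(8x⁴ − 40x³ + 33x² − 10x + 25) ÷ lead(D) = 8x⁴ ÷ −x = −8x³. Subtract (−8x³)·D = 8x⁴ − 32x³. Remainder: −8x³ + 33x² − 10x + 25.
Step 6: lead(−8x³ + 33x² − 10x + 25) ÷ lead(D) = −8x³ ÷ −x = 8x². Subtract (8x²)·D = −8x³ + 32x². Remainder: x² − 10x + 25.
Step 7: lead(x² − 10x + 25) ÷ lead(D) = x² ÷ −x = −x. Subtract (−x)·D = x² − 4x. Remainder: −6x + 25.
Step 8: lead(−6x + 25) ÷ lead(D) = −6x ÷ −x = 6. Subtract (6)·D = −6x + 24. Remainder: 1.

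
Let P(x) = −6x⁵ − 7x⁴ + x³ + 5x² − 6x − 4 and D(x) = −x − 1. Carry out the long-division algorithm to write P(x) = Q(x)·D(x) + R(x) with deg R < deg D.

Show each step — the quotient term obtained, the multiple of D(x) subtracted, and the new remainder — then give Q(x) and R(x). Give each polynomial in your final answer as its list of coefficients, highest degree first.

Q = [6, 1, -2, -3, 9]; R = [5]

Step 1: lead(−6x⁵ − 7x⁴ + x³ + 5x² − 6x − 4) ÷ lead(D) = −6x⁵ ÷ −x = 6x⁴. Subtract (6x⁴)·D = −6x⁵ − 6x⁴. Remainder: −x⁴ + x³ + 5x² − 6x − 4.
Step 2: lead(−x⁴ + x³ + 5x² − 6x − 4) ÷ lead(D) = −x⁴ ÷ −x = x³. Subtract (x³)·D = −x⁴ − x³. Remainder: 2x³ + 5x² − 6x − 4.
Step 3: lead(2x³ + 5x² − 6x − 4) ÷ lead(D) = 2x³ ÷ −x = −2x². Subtract (−2x²)·D = 2x³ + 2x². Remainder: 3x² − 6x − 4.
Step 4: lead(3x² − 6x − 4) ÷ lead(D) = 3x² ÷ −x = −3x. Subtract (−3x)·D = 3x² + 3x. Remainder: −9x − 4.
Step 5: lead(−9x − 4) ÷ lead(D) = −9x ÷ −x = 9. Subtract (9)·D = −9x − 9. Remainder: 5.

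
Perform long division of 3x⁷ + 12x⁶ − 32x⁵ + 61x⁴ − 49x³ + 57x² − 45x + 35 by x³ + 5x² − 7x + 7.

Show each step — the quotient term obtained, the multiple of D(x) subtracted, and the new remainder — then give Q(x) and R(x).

Step 1: lead(3x⁷ + 12x⁶ − 32x⁵ + 61x⁴ − 49x³ + 57x² − 45x + 35) ÷ lead(D) = 3x⁷ ÷ x³ = 3x⁴. Subtract (3x⁴)·D = 3x⁷ + 15x⁶ − 21x⁵ + 21x⁴. Remainder: −3x⁶ − 11x⁵ + 40x⁴ − 49x³ + 57x² − 45x + 35.
Step 2: lead(−3x⁶ − 11x⁵ + 40x⁴ − 49x³ + 57x² − 45x + 35) ÷ lead(D) = −3x⁶ ÷ x³ = −3x³. Subtract (−3x³)·D = −3x⁶ − 15x⁵ + 21x⁴ − 21x³. Remainder: 4x⁵ + 19x⁴ − 28x³ + 57x² − 45x + 35.
Step 3: lead(4x⁵ + 19x⁴ − 28x³ + 57x² − 45x + 35) ÷ lead(D) = 4x⁵ ÷ x³ = 4x². Subtract (4x²)·D = 4x⁵ + 20x⁴ − 28x³ + 28x². Remainder: −x⁴ + 29x² − 45x + 35.
Step 4: lead(−x⁴ + 29x² − 45x + 35) ÷ lead(D) = −x⁴ ÷ x³ = −x. Subtract (−x)·D = −x⁴ − 5x³ + 7x² − 7x. Remainder: 5x³ + 22x² − 38x + 35.
Step 5: lead(5x³ + 22x² − 38x + 35) ÷ lead(D) = 5x³ ÷ x³ = 5. Subtract (5)·D = 5x³ + 25x² − 35x + 35. Remainder: −3x² − 3x.

Q(x) = 3x⁴ − 3x³ + 4x² − x + 5; R(x) = −3x² − 3x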